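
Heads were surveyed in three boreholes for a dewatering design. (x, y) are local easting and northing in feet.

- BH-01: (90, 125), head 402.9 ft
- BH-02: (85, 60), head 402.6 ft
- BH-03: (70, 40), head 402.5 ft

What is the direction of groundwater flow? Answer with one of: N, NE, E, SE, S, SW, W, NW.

With h = a·x + b·y + c and BH-01 as origin, the differences give:
  (-5)·a + (-65)·b = -0.3
  (-20)·a + (-85)·b = -0.4
Eliminate b (×(-85) and ×(-65), subtract): -875·a = -0.50 → a = ∂h/∂x = +0.0005714
Back-substitute: b = ∂h/∂y = +0.004571.
Flow = −∇h = (-0.0005714 east, -0.004571 north), which points south.

S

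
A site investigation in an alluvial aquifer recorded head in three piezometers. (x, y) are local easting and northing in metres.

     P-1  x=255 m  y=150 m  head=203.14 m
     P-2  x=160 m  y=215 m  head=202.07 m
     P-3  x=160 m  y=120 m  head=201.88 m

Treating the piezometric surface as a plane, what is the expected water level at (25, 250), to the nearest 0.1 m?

Taking P-1 as reference: P-2−P-1 = (-95, 65, -1.07); P-3−P-1 = (-95, -30, -1.26).
Solve a·Δx + b·Δy = Δh: det = (-95)·(-30) − (-95)·65 = 9025.
∂h/∂x = [(-1.07)·(-30) − (-1.26)·65] / 9025 = +0.01263
∂h/∂y = [(-95)·(-1.26) − (-95)·(-1.07)] / 9025 = +0.002000
h(25, 250) = 203.14 + (+0.01263)·(-230) + (+0.002000)·(100) = 203.14 -2.905 +0.200 = 200.435 m.

200.4 m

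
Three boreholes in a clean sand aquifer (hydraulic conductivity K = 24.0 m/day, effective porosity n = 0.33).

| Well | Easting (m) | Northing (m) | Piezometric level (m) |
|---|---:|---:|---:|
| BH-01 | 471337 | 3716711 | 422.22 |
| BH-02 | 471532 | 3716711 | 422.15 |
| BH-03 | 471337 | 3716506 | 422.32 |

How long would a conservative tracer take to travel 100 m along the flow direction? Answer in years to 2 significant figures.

6.2 years

∂h/∂x = (422.15 − 422.22) / (471532 − 471337) = -0.0003590
∂h/∂y = (422.32 − 422.22) / (3716506 − 3716711) = -0.0004878
|∇h| = √(-0.0003590² + -0.0004878²) = 0.0006057
Seepage velocity v = K·i/n = 24.0 × 0.0006057 / 0.33 = 0.04405 m/day.
t = 100 / 0.04405 = 2270 days = 6.21 years.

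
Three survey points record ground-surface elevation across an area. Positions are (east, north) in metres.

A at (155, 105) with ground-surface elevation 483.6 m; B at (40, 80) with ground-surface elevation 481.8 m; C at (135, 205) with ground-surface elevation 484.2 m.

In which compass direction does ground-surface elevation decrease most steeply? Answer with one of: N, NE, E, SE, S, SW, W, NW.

Differences from A: to B (Δx, Δy, Δh) = (-115, -25, -1.8); to C = (-20, 100, +0.6).
Solve a·Δx + b·Δy = Δz: det = (-115)·100 − (-20)·(-25) = -12000.
∂z/∂x = [(-1.8)·100 − (+0.6)·(-25)] / -12000 = +0.01375
∂z/∂y = [(-115)·(+0.6) − (-20)·(-1.8)] / -12000 = +0.008750
Steepest decrease is along −∇f = (-0.01375 E, -0.008750 N) → southwest.

SW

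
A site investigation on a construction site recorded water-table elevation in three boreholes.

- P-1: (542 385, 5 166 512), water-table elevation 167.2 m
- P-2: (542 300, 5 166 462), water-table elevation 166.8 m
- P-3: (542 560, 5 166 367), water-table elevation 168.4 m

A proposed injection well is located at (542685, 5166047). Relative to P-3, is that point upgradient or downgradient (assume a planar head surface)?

upgradient

Three-point gradient (reference P-1): Δ to P-2 = (-85, -50, -0.4), Δ to P-3 = (175, -145, +1.2).
∂h/∂x = +0.005599, ∂h/∂y = -0.001518 (det = 21075).
Head at (542685, 5166047) = 167.2 + (+0.005599)·(300) + (-0.001518)·(-465) = 169.59 m.
That is higher than the 168.4 m at P-3, so the point is upgradient.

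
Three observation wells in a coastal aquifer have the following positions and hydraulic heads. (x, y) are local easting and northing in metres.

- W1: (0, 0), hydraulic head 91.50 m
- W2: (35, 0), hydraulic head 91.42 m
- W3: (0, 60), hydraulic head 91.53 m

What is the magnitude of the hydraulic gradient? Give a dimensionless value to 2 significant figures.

0.0023

∂h/∂x = (91.42 − 91.50) / (35 − 0) = -0.002286
∂h/∂y = (91.53 − 91.50) / (60 − 0) = +0.0005000
|∇h| = √(-0.002286² + 0.0005000²) = 0.00234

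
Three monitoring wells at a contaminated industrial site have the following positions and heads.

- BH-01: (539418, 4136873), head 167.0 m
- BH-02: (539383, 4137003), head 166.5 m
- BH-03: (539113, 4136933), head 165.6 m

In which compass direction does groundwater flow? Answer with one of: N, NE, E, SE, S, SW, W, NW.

With h = a·x + b·y + c and BH-01 as origin, the differences give:
  (-35)·a + 130·b = -0.5
  (-305)·a + 60·b = -1.4
Eliminate b (×60 and ×130, subtract): 37550·a = 152.00 → a = ∂h/∂x = +0.004048
Back-substitute: b = ∂h/∂y = -0.002756.
Flow = −∇h = (-0.004048 east, +0.002756 north), which points northwest.

NW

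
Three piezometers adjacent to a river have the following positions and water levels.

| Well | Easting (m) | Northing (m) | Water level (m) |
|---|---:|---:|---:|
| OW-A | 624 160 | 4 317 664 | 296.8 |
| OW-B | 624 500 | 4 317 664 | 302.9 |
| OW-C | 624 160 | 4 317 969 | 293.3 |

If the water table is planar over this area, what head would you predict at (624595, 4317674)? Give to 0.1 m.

∂h/∂x = (302.9 − 296.8) / (624500 − 624160) = +0.01794
∂h/∂y = (293.3 − 296.8) / (4317969 − 4317664) = -0.01148
h(624595, 4317674) = 296.8 + (+0.01794)·(435) + (-0.01148)·(10) = 296.8 +7.804 -0.115 = 304.490 m.

304.5 m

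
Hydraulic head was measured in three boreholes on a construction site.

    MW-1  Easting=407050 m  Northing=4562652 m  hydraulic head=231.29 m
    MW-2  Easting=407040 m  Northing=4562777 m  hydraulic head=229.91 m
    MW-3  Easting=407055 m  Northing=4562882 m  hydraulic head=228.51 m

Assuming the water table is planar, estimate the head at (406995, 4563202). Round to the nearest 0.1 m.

225.3 m

Taking MW-1 as reference: MW-2−MW-1 = (-10, 125, -1.38); MW-3−MW-1 = (5, 230, -2.78).
Solve a·Δx + b·Δy = Δh: det = (-10)·230 − 5·125 = -2925.
∂h/∂x = [(-1.38)·230 − (-2.78)·125] / -2925 = -0.01029
∂h/∂y = [(-10)·(-2.78) − 5·(-1.38)] / -2925 = -0.01186
h(406995, 4563202) = 231.29 + (-0.01029)·(-55) + (-0.01186)·(550) = 231.29 +0.566 -6.525 = 225.331 m.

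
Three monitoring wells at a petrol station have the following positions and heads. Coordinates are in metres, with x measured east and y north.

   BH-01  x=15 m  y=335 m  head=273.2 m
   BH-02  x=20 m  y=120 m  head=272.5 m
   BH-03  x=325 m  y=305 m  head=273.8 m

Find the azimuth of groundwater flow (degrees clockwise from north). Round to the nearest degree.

214°

Taking BH-01 as reference: BH-02−BH-01 = (5, -215, -0.7); BH-03−BH-01 = (310, -30, +0.6).
Determinant of the coordinate differences = 5·(-30) − 310·(-215) = 66500.
∂h/∂x = [(-0.7)·(-30) − (+0.6)·(-215)] / 66500 = +0.002256
∂h/∂y = [5·(+0.6) − 310·(-0.7)] / 66500 = +0.003308
Flow direction (−∇h) has components (-0.002256 E, -0.003308 N).
Azimuth = atan2(E, N) = atan2(-0.002256, -0.003308) = 214.3° ≈ 214°.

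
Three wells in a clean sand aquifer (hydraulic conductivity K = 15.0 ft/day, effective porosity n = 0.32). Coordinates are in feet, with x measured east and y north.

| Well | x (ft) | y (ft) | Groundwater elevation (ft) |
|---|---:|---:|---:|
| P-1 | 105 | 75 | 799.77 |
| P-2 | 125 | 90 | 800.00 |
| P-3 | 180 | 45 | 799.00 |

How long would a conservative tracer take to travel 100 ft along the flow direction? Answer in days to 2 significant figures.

110 days

Differences from P-1: to P-2 (Δx, Δy, Δh) = (20, 15, +0.23); to P-3 = (75, -30, -0.77).
Determinant of the coordinate differences = 20·(-30) − 75·15 = -1725.
∂h/∂x = [(+0.23)·(-30) − (-0.77)·15] / -1725 = -0.002696
∂h/∂y = [20·(-0.77) − 75·(+0.23)] / -1725 = +0.01893
|∇h| = √(-0.002696² + 0.01893²) = 0.01912
Seepage velocity v = K·i/n = 15.0 × 0.01912 / 0.32 = 0.8962 ft/day.
t = 100 / 0.8962 = 111.6 days.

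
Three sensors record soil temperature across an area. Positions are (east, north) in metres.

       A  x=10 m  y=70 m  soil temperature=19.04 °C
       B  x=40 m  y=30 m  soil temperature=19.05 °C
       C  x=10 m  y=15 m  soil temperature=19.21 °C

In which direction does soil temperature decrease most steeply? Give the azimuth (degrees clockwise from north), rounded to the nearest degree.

Differences from A: to B (Δx, Δy, Δh) = (30, -40, +0.01); to C = (0, -55, +0.17).
Solve a·Δx + b·Δy = ΔT: det = 30·(-55) − 0·(-40) = -1650.
∂T/∂x = [(+0.01)·(-55) − (+0.17)·(-40)] / -1650 = -0.003788
∂T/∂y = [30·(+0.17) − 0·(+0.01)] / -1650 = -0.003091
Steepest decrease is along −∇f: components (+0.003788 E, +0.003091 N).
Azimuth = atan2(+0.003788, +0.003091) = 50.8° ≈ 051°.

051°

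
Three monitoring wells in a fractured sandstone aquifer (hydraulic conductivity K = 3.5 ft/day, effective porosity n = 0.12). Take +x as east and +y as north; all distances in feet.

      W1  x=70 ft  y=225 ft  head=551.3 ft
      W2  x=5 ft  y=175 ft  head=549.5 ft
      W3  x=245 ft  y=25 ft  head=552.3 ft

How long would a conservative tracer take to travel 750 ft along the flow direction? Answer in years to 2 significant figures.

Three-point gradient (reference W1): Δ to W2 = (-65, -50, -1.8), Δ to W3 = (175, -200, +1.0).
∂h/∂x = +0.01885, ∂h/∂y = +0.01149 (det = 21750).
|∇h| = √(0.01885² + 0.01149²) = 0.02208
Seepage velocity v = K·i/n = 3.5 × 0.02208 / 0.12 = 0.644 ft/day.
t = 750 / 0.644 = 1165 days = 3.19 years.

3.2 years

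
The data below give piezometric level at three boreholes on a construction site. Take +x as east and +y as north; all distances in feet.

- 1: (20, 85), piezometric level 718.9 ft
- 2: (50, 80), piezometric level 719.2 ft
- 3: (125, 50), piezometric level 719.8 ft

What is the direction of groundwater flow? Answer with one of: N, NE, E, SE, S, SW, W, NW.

Differences from 1: to 2 (Δx, Δy, Δh) = (30, -5, +0.3); to 3 = (105, -35, +0.9).
Determinant of the coordinate differences = 30·(-35) − 105·(-5) = -525.
∂h/∂x = [(+0.3)·(-35) − (+0.9)·(-5)] / -525 = +0.01143
∂h/∂y = [30·(+0.9) − 105·(+0.3)] / -525 = +0.008571
Flow = −∇h = (-0.01143 east, -0.008571 north), which points southwest.

SW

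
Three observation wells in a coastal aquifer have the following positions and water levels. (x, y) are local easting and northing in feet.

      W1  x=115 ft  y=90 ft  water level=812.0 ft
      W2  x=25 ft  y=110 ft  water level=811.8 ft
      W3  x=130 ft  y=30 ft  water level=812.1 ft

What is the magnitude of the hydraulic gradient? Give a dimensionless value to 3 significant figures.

0.00229

Differences from W1: to W2 (Δx, Δy, Δh) = (-90, 20, -0.2); to W3 = (15, -60, +0.1).
Solve a·Δx + b·Δy = Δh: det = (-90)·(-60) − 15·20 = 5100.
∂h/∂x = [(-0.2)·(-60) − (+0.1)·20] / 5100 = +0.001961
∂h/∂y = [(-90)·(+0.1) − 15·(-0.2)] / 5100 = -0.001176
|∇h| = √(0.001961² + -0.001176²) = 0.002287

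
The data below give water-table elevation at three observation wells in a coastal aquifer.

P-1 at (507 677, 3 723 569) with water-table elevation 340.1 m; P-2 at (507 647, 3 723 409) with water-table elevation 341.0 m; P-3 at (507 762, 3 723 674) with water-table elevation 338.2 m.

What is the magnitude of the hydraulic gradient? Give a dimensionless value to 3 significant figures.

Three-point gradient (reference P-1): Δ to P-2 = (-30, -160, +0.9), Δ to P-3 = (85, 105, -1.9).
∂h/∂x = -0.02005, ∂h/∂y = -0.001866 (det = 10450).
|∇h| = √(-0.02005² + -0.001866²) = 0.02014

0.0201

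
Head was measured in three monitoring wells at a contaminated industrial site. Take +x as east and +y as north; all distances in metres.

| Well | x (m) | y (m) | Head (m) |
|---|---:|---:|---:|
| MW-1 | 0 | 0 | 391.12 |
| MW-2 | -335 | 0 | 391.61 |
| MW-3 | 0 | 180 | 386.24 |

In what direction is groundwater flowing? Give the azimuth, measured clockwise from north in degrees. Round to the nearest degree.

∂h/∂x = (391.61 − 391.12) / (-335 − 0) = -0.001463
∂h/∂y = (386.24 − 391.12) / (180 − 0) = -0.02711
Flow direction (−∇h) has components (+0.001463 E, +0.02711 N).
Azimuth = atan2(E, N) = atan2(+0.001463, +0.02711) = 3.1° ≈ 003°.

003°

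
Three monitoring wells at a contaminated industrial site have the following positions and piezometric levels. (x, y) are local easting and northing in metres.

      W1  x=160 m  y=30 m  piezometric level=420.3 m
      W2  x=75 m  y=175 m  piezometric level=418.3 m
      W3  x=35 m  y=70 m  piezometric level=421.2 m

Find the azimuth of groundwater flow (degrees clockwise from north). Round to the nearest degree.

Taking W1 as reference: W2−W1 = (-85, 145, -2.0); W3−W1 = (-125, 40, +0.9).
Determinant of the coordinate differences = (-85)·40 − (-125)·145 = 14725.
∂h/∂x = [(-2.0)·40 − (+0.9)·145] / 14725 = -0.01430
∂h/∂y = [(-85)·(+0.9) − (-125)·(-2.0)] / 14725 = -0.02217
Flow direction (−∇h) has components (+0.01430 E, +0.02217 N).
Azimuth = atan2(E, N) = atan2(+0.01430, +0.02217) = 32.8° ≈ 033°.

033°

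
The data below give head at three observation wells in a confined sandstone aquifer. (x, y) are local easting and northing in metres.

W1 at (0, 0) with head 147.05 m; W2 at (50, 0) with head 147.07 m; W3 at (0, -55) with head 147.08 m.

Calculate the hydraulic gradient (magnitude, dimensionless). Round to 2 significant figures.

0.00068

∂h/∂x = (147.07 − 147.05) / (50 − 0) = +0.0004000
∂h/∂y = (147.08 − 147.05) / (-55 − 0) = -0.0005455
|∇h| = √(0.0004000² + -0.0005455²) = 0.0006764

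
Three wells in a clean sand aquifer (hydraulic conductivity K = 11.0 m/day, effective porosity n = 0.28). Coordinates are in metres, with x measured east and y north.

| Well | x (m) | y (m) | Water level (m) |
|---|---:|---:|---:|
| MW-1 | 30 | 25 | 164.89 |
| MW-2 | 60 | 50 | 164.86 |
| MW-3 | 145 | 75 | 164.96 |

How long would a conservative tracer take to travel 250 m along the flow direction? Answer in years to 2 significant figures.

3.7 years

Taking MW-1 as reference: MW-2−MW-1 = (30, 25, -0.03); MW-3−MW-1 = (115, 50, +0.07).
Determinant of the coordinate differences = 30·50 − 115·25 = -1375.
∂h/∂x = [(-0.03)·50 − (+0.07)·25] / -1375 = +0.002364
∂h/∂y = [30·(+0.07) − 115·(-0.03)] / -1375 = -0.004036
|∇h| = √(0.002364² + -0.004036²) = 0.004677
Seepage velocity v = K·i/n = 11.0 × 0.004677 / 0.28 = 0.1837 m/day.
t = 250 / 0.1837 = 1361 days = 3.73 years.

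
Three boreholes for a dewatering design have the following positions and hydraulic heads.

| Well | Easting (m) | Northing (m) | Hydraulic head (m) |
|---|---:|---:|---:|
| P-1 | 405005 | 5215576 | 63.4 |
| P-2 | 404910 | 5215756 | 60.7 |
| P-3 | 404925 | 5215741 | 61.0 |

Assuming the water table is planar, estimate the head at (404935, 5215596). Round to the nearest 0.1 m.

62.5 m

With h = a·x + b·y + c and P-1 as origin, the differences give:
  (-95)·a + 180·b = -2.7
  (-80)·a + 165·b = -2.4
Eliminate b (×165 and ×180, subtract): -1275·a = -13.50 → a = ∂h/∂x = +0.01059
Back-substitute: b = ∂h/∂y = -0.009412.
h(404935, 5215596) = 63.4 + (+0.01059)·(-70) + (-0.009412)·(20) = 63.4 -0.741 -0.188 = 62.471 m.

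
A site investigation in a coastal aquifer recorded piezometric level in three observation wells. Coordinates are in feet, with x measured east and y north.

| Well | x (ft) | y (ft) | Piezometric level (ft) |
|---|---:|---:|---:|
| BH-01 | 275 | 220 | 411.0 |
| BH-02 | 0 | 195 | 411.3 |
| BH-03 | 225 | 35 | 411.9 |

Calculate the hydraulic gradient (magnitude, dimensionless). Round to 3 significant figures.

0.00473

Differences from BH-01: to BH-02 (Δx, Δy, Δh) = (-275, -25, +0.3); to BH-03 = (-50, -185, +0.9).
Solve a·Δx + b·Δy = Δh: det = (-275)·(-185) − (-50)·(-25) = 49625.
∂h/∂x = [(+0.3)·(-185) − (+0.9)·(-25)] / 49625 = -0.0006650
∂h/∂y = [(-275)·(+0.9) − (-50)·(+0.3)] / 49625 = -0.004685
|∇h| = √(-0.0006650² + -0.004685²) = 0.004732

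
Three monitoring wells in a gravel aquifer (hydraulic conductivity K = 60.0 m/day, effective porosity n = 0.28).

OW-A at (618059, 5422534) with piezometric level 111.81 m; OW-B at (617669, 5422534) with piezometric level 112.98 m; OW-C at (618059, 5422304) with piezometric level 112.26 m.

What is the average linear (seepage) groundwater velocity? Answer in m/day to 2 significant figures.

∂h/∂x = (112.98 − 111.81) / (617669 − 618059) = -0.003000
∂h/∂y = (112.26 − 111.81) / (5422304 − 5422534) = -0.001957
|∇h| = √(-0.003000² + -0.001957²) = 0.003582
Seepage velocity v = K·i/n = 60.0 × 0.003582 / 0.28 = 0.7676 m/day.

0.77 m/day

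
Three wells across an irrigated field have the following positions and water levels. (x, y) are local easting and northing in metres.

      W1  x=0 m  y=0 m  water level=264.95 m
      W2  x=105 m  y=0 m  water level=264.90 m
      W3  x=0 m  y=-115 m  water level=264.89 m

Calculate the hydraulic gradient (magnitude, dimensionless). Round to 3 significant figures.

∂h/∂x = (264.90 − 264.95) / (105 − 0) = -0.0004762
∂h/∂y = (264.89 − 264.95) / (-115 − 0) = +0.0005217
|∇h| = √(-0.0004762² + 0.0005217²) = 0.0007064

0.000706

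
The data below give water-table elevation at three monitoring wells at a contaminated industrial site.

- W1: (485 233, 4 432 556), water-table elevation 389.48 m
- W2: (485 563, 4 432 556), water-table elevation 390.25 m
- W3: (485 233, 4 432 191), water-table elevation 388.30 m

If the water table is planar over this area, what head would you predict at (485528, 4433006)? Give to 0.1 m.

∂h/∂x = (390.25 − 389.48) / (485563 − 485233) = +0.002333
∂h/∂y = (388.30 − 389.48) / (4432191 − 4432556) = +0.003233
h(485528, 4433006) = 389.48 + (+0.002333)·(295) + (+0.003233)·(450) = 389.48 +0.688 +1.455 = 391.623 m.

391.6 m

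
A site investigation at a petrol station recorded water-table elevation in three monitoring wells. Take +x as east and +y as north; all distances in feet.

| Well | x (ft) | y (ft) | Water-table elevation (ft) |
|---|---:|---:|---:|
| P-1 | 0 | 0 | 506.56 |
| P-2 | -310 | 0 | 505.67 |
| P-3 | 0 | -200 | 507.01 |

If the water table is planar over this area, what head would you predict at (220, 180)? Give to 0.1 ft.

∂h/∂x = (505.67 − 506.56) / (-310 − 0) = +0.002871
∂h/∂y = (507.01 − 506.56) / (-200 − 0) = -0.002250
h(220, 180) = 506.56 + (+0.002871)·(220) + (-0.002250)·(180) = 506.56 +0.632 -0.405 = 506.787 ft.

506.8 ft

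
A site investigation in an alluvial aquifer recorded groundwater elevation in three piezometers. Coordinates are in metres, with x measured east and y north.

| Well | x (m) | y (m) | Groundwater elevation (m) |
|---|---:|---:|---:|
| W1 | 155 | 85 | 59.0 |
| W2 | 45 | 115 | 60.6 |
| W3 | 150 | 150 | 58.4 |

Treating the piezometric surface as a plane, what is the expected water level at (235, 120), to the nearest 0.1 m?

57.2 m

With h = a·x + b·y + c and W1 as origin, the differences give:
  (-110)·a + 30·b = +1.6
  (-5)·a + 65·b = -0.6
Eliminate b (×65 and ×30, subtract): -7000·a = 122.00 → a = ∂h/∂x = -0.01743
Back-substitute: b = ∂h/∂y = -0.01057.
h(235, 120) = 59.0 + (-0.01743)·(80) + (-0.01057)·(35) = 59.0 -1.394 -0.370 = 57.236 m.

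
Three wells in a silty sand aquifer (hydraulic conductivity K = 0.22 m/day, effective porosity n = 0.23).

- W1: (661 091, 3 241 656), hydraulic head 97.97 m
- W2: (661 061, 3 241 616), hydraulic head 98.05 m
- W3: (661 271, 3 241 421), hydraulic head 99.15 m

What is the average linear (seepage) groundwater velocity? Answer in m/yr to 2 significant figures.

Differences from W1: to W2 (Δx, Δy, Δh) = (-30, -40, +0.08); to W3 = (180, -235, +1.18).
Solve a·Δx + b·Δy = Δh: det = (-30)·(-235) − 180·(-40) = 14250.
∂h/∂x = [(+0.08)·(-235) − (+1.18)·(-40)] / 14250 = +0.001993
∂h/∂y = [(-30)·(+1.18) − 180·(+0.08)] / 14250 = -0.003495
|∇h| = √(0.001993² + -0.003495²) = 0.004023
Seepage velocity v = K·i/n = 0.22 × 0.004023 / 0.23 = 0.003848 m/day = 1.405 m/yr.

1.4 m/yr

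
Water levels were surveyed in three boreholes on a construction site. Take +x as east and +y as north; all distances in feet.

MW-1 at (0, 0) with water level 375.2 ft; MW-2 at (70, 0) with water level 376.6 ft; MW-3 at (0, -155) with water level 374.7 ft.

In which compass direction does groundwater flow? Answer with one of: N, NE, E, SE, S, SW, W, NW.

W

∂h/∂x = (376.6 − 375.2) / (70 − 0) = +0.02000
∂h/∂y = (374.7 − 375.2) / (-155 − 0) = +0.003226
Flow = −∇h = (-0.02000 east, -0.003226 north), which points west.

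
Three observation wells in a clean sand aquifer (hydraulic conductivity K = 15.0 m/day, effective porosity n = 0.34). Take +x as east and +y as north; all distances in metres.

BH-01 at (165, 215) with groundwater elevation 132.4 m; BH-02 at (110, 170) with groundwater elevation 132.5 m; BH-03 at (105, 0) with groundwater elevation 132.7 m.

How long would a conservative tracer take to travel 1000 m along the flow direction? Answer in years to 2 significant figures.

Differences from BH-01: to BH-02 (Δx, Δy, Δh) = (-55, -45, +0.1); to BH-03 = (-60, -215, +0.3).
Solve a·Δx + b·Δy = Δh: det = (-55)·(-215) − (-60)·(-45) = 9125.
∂h/∂x = [(+0.1)·(-215) − (+0.3)·(-45)] / 9125 = -0.0008767
∂h/∂y = [(-55)·(+0.3) − (-60)·(+0.1)] / 9125 = -0.001151
|∇h| = √(-0.0008767² + -0.001151²) = 0.001447
Seepage velocity v = K·i/n = 15.0 × 0.001447 / 0.34 = 0.06384 m/day.
t = 1000 / 0.06384 = 1.566e+04 days = 42.9 years.

43 years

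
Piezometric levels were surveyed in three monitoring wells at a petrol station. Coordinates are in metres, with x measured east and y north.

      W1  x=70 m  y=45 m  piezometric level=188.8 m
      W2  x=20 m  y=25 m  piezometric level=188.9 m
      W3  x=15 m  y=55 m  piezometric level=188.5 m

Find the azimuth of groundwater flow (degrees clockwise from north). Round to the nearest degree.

With h = a·x + b·y + c and W1 as origin, the differences give:
  (-50)·a + (-20)·b = +0.1
  (-55)·a + 10·b = -0.3
Eliminate b (×10 and ×(-20), subtract): -1600·a = -5.00 → a = ∂h/∂x = +0.003125
Back-substitute: b = ∂h/∂y = -0.01281.
Flow direction (−∇h) has components (-0.003125 E, +0.01281 N).
Azimuth = atan2(E, N) = atan2(-0.003125, +0.01281) = 346.3° ≈ 346°.

346°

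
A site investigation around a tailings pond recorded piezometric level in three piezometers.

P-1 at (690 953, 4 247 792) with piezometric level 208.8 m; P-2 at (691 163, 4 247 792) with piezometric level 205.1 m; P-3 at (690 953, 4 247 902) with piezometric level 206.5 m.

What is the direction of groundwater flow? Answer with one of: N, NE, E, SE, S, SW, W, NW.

NE

∂h/∂x = (205.1 − 208.8) / (691163 − 690953) = -0.01762
∂h/∂y = (206.5 − 208.8) / (4247902 − 4247792) = -0.02091
Flow = −∇h = (+0.01762 east, +0.02091 north), which points northeast.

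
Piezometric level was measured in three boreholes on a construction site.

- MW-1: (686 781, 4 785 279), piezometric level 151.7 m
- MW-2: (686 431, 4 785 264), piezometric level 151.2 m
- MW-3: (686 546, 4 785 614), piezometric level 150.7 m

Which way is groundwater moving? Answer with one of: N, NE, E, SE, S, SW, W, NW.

NW

Differences from MW-1: to MW-2 (Δx, Δy, Δh) = (-350, -15, -0.5); to MW-3 = (-235, 335, -1.0).
Solve a·Δx + b·Δy = Δh: det = (-350)·335 − (-235)·(-15) = -120775.
∂h/∂x = [(-0.5)·335 − (-1.0)·(-15)] / -120775 = +0.001511
∂h/∂y = [(-350)·(-1.0) − (-235)·(-0.5)] / -120775 = -0.001925
Flow = −∇h = (-0.001511 east, +0.001925 north), which points northwest.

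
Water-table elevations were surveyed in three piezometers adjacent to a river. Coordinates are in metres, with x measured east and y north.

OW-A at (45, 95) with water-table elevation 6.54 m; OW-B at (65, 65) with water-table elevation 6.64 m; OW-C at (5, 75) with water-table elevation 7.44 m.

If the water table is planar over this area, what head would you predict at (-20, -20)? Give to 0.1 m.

Taking OW-A as reference: OW-B−OW-A = (20, -30, +0.10); OW-C−OW-A = (-40, -20, +0.90).
Solve a·Δx + b·Δy = Δh: det = 20·(-20) − (-40)·(-30) = -1600.
∂h/∂x = [(+0.10)·(-20) − (+0.90)·(-30)] / -1600 = -0.01563
∂h/∂y = [20·(+0.90) − (-40)·(+0.10)] / -1600 = -0.01375
h(-20, -20) = 6.54 + (-0.01563)·(-65) + (-0.01375)·(-115) = 6.54 +1.016 +1.581 = 9.137 m.

9.1 m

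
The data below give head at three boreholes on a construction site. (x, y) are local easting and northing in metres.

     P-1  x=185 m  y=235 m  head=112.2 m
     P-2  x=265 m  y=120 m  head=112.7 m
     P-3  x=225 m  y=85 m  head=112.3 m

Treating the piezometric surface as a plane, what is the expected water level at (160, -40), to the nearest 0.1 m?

Taking P-1 as reference: P-2−P-1 = (80, -115, +0.5); P-3−P-1 = (40, -150, +0.1).
Determinant of the coordinate differences = 80·(-150) − 40·(-115) = -7400.
∂h/∂x = [(+0.5)·(-150) − (+0.1)·(-115)] / -7400 = +0.008581
∂h/∂y = [80·(+0.1) − 40·(+0.5)] / -7400 = +0.001622
h(160, -40) = 112.2 + (+0.008581)·(-25) + (+0.001622)·(-275) = 112.2 -0.215 -0.446 = 111.540 m.

111.5 m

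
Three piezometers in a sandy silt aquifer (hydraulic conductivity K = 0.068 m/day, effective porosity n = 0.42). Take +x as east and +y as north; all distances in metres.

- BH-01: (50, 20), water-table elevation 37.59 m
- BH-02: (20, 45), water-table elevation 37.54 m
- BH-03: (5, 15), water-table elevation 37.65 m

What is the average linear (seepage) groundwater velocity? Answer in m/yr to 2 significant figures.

Differences from BH-01: to BH-02 (Δx, Δy, Δh) = (-30, 25, -0.05); to BH-03 = (-45, -5, +0.06).
Solve a·Δx + b·Δy = Δh: det = (-30)·(-5) − (-45)·25 = 1275.
∂h/∂x = [(-0.05)·(-5) − (+0.06)·25] / 1275 = -0.0009804
∂h/∂y = [(-30)·(+0.06) − (-45)·(-0.05)] / 1275 = -0.003176
|∇h| = √(-0.0009804² + -0.003176²) = 0.003324
Seepage velocity v = K·i/n = 0.068 × 0.003324 / 0.42 = 0.0005382 m/day = 0.1966 m/yr.

0.20 m/yr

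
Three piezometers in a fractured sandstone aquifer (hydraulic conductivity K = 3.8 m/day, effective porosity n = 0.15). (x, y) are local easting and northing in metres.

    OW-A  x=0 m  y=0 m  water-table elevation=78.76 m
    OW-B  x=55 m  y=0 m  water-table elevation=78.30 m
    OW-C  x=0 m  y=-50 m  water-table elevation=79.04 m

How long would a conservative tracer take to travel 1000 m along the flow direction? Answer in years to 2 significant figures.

11 years

∂h/∂x = (78.30 − 78.76) / (55 − 0) = -0.008364
∂h/∂y = (79.04 − 78.76) / (-50 − 0) = -0.005600
|∇h| = √(-0.008364² + -0.005600²) = 0.01007
Seepage velocity v = K·i/n = 3.8 × 0.01007 / 0.15 = 0.2551 m/day.
t = 1000 / 0.2551 = 3920 days = 10.7 years.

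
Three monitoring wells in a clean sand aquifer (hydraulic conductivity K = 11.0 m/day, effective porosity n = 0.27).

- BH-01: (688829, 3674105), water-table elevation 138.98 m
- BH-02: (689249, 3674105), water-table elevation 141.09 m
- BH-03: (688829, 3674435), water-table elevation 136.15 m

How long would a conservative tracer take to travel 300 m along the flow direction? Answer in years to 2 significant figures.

2.0 years

∂h/∂x = (141.09 − 138.98) / (689249 − 688829) = +0.005024
∂h/∂y = (136.15 − 138.98) / (3674435 − 3674105) = -0.008576
|∇h| = √(0.005024² + -0.008576²) = 0.009939
Seepage velocity v = K·i/n = 11.0 × 0.009939 / 0.27 = 0.4049 m/day.
t = 300 / 0.4049 = 740.9 days = 2.03 years.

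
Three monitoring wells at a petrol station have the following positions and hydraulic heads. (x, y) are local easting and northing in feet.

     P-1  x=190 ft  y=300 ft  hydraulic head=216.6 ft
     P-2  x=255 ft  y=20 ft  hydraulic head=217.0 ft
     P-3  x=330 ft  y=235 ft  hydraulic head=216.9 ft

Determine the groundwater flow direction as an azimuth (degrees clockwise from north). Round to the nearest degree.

Differences from P-1: to P-2 (Δx, Δy, Δh) = (65, -280, +0.4); to P-3 = (140, -65, +0.3).
Determinant of the coordinate differences = 65·(-65) − 140·(-280) = 34975.
∂h/∂x = [(+0.4)·(-65) − (+0.3)·(-280)] / 34975 = +0.001658
∂h/∂y = [65·(+0.3) − 140·(+0.4)] / 34975 = -0.001044
Flow direction (−∇h) has components (-0.001658 E, +0.001044 N).
Azimuth = atan2(E, N) = atan2(-0.001658, +0.001044) = 302.2° ≈ 302°.

302°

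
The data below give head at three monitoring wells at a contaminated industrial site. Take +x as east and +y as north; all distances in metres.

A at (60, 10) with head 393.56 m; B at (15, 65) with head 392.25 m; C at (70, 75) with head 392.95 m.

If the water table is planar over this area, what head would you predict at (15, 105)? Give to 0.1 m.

Differences from A: to B (Δx, Δy, Δh) = (-45, 55, -1.31); to C = (10, 65, -0.61).
Solve a·Δx + b·Δy = Δh: det = (-45)·65 − 10·55 = -3475.
∂h/∂x = [(-1.31)·65 − (-0.61)·55] / -3475 = +0.01485
∂h/∂y = [(-45)·(-0.61) − 10·(-1.31)] / -3475 = -0.01167
h(15, 105) = 393.56 + (+0.01485)·(-45) + (-0.01167)·(95) = 393.56 -0.668 -1.109 = 391.783 m.

391.8 m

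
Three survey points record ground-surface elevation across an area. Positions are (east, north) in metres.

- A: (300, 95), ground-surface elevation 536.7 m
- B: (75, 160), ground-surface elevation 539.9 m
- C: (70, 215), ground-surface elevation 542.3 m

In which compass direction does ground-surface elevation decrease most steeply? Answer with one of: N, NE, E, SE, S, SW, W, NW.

With z = a·x + b·y + c and A as origin, the differences give:
  (-225)·a + 65·b = +3.2
  (-230)·a + 120·b = +5.6
Eliminate b (×120 and ×65, subtract): -12050·a = 20.00 → a = ∂z/∂x = -0.001660
Back-substitute: b = ∂z/∂y = +0.04349.
Steepest decrease is along −∇f = (+0.001660 E, -0.04349 N) → south.

S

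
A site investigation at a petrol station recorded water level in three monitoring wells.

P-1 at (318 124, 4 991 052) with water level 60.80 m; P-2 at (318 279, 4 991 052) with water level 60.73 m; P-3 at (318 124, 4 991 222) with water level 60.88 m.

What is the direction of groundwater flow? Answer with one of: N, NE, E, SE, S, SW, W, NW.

∂h/∂x = (60.73 − 60.80) / (318279 − 318124) = -0.0004516
∂h/∂y = (60.88 − 60.80) / (4991222 − 4991052) = +0.0004706
Flow = −∇h = (+0.0004516 east, -0.0004706 north), which points southeast.

SE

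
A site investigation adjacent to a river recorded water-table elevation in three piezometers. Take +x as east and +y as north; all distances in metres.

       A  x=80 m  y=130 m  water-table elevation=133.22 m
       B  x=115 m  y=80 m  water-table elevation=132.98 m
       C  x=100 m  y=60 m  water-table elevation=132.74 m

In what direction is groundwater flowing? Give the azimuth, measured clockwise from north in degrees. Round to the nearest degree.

With h = a·x + b·y + c and A as origin, the differences give:
  35·a + (-50)·b = -0.24
  20·a + (-70)·b = -0.48
Eliminate b (×(-70) and ×(-50), subtract): -1450·a = -7.200 → a = ∂h/∂x = +0.004966
Back-substitute: b = ∂h/∂y = +0.008276.
Flow direction (−∇h) has components (-0.004966 E, -0.008276 N).
Azimuth = atan2(E, N) = atan2(-0.004966, -0.008276) = 211.0° ≈ 211°.

211°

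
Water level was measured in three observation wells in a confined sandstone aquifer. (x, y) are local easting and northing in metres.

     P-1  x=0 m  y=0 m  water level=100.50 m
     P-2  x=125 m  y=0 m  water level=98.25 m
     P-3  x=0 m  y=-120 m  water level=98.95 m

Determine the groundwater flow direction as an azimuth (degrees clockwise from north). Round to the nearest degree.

∂h/∂x = (98.25 − 100.50) / (125 − 0) = -0.01800
∂h/∂y = (98.95 − 100.50) / (-120 − 0) = +0.01292
Flow direction (−∇h) has components (+0.01800 E, -0.01292 N).
Azimuth = atan2(E, N) = atan2(+0.01800, -0.01292) = 125.7° ≈ 126°.

126°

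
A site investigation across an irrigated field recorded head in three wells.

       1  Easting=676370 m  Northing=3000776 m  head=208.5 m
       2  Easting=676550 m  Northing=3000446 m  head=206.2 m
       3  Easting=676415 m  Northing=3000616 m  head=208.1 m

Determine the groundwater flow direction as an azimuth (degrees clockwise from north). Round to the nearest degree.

082°

Differences from 1: to 2 (Δx, Δy, Δh) = (180, -330, -2.3); to 3 = (45, -160, -0.4).
Determinant of the coordinate differences = 180·(-160) − 45·(-330) = -13950.
∂h/∂x = [(-2.3)·(-160) − (-0.4)·(-330)] / -13950 = -0.01692
∂h/∂y = [180·(-0.4) − 45·(-2.3)] / -13950 = -0.002258
Flow direction (−∇h) has components (+0.01692 E, +0.002258 N).
Azimuth = atan2(E, N) = atan2(+0.01692, +0.002258) = 82.4° ≈ 082°.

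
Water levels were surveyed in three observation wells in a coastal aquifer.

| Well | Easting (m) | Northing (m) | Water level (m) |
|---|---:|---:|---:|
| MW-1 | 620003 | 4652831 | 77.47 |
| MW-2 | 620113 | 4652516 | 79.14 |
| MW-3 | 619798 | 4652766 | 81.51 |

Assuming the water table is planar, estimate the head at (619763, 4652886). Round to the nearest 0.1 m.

Three-point gradient (reference MW-1): Δ to MW-2 = (110, -315, +1.67), Δ to MW-3 = (-205, -65, +4.04).
∂h/∂x = -0.01623, ∂h/∂y = -0.01097 (det = -71725).
h(619763, 4652886) = 77.47 + (-0.01623)·(-240) + (-0.01097)·(55) = 77.47 +3.895 -0.603 = 80.762 m.

80.8 m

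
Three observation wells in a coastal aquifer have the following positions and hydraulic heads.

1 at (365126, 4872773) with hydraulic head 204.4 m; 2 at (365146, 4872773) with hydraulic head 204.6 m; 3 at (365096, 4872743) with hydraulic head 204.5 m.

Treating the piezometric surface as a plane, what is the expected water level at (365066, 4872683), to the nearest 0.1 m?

205.0 m

With h = a·x + b·y + c and 1 as origin, the differences give:
  20·a + 0·b = +0.2
  (-30)·a + (-30)·b = +0.1
Eliminate b (×(-30) and ×0, subtract): -600·a = -6.00 → a = ∂h/∂x = +0.010000
Back-substitute: b = ∂h/∂y = -0.01333.
h(365066, 4872683) = 204.4 + (+0.010000)·(-60) + (-0.01333)·(-90) = 204.4 -0.600 +1.200 = 205.000 m.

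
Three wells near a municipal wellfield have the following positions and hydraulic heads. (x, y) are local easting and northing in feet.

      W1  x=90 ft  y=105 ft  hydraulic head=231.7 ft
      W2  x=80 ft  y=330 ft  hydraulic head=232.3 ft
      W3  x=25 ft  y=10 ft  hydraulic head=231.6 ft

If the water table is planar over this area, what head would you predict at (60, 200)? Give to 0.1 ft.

232.0 ft

With h = a·x + b·y + c and W1 as origin, the differences give:
  (-10)·a + 225·b = +0.6
  (-65)·a + (-95)·b = -0.1
Eliminate b (×(-95) and ×225, subtract): 15575·a = -34.50 → a = ∂h/∂x = -0.002215
Back-substitute: b = ∂h/∂y = +0.002568.
h(60, 200) = 231.7 + (-0.002215)·(-30) + (+0.002568)·(95) = 231.7 +0.066 +0.244 = 232.010 ft.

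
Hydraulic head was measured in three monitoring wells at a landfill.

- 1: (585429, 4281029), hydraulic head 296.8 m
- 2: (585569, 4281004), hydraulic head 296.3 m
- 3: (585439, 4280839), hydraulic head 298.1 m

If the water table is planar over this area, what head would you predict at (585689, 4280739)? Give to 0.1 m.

With h = a·x + b·y + c and 1 as origin, the differences give:
  140·a + (-25)·b = -0.5
  10·a + (-190)·b = +1.3
Eliminate b (×(-190) and ×(-25), subtract): -26350·a = 127.50 → a = ∂h/∂x = -0.004839
Back-substitute: b = ∂h/∂y = -0.007097.
h(585689, 4280739) = 296.8 + (-0.004839)·(260) + (-0.007097)·(-290) = 296.8 -1.258 +2.058 = 297.600 m.

297.6 m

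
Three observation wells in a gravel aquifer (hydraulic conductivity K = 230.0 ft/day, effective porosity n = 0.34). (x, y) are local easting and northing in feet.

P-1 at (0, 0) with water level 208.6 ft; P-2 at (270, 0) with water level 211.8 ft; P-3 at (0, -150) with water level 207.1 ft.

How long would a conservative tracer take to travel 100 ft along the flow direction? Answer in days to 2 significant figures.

∂h/∂x = (211.8 − 208.6) / (270 − 0) = +0.01185
∂h/∂y = (207.1 − 208.6) / (-150 − 0) = +0.01000
|∇h| = √(0.01185² + 0.01000²) = 0.01551
Seepage velocity v = K·i/n = 230.0 × 0.01551 / 0.34 = 10.49 ft/day.
t = 100 / 10.49 = 9.533 days.

9.5 days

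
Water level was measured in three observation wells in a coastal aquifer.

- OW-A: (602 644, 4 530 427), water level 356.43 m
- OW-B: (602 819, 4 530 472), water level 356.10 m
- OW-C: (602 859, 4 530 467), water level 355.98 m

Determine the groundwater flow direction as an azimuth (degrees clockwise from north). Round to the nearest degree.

138°

Taking OW-A as reference: OW-B−OW-A = (175, 45, -0.33); OW-C−OW-A = (215, 40, -0.45).
Solve a·Δx + b·Δy = Δh: det = 175·40 − 215·45 = -2675.
∂h/∂x = [(-0.33)·40 − (-0.45)·45] / -2675 = -0.002636
∂h/∂y = [175·(-0.45) − 215·(-0.33)] / -2675 = +0.002916
Flow direction (−∇h) has components (+0.002636 E, -0.002916 N).
Azimuth = atan2(E, N) = atan2(+0.002636, -0.002916) = 137.9° ≈ 138°.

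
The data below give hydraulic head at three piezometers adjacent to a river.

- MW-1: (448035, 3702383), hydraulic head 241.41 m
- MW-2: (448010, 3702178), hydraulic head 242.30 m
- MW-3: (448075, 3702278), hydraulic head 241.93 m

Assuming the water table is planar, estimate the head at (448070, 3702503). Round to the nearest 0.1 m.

240.9 m

With h = a·x + b·y + c and MW-1 as origin, the differences give:
  (-25)·a + (-205)·b = +0.89
  40·a + (-105)·b = +0.52
Eliminate b (×(-105) and ×(-205), subtract): 10825·a = 13.150 → a = ∂h/∂x = +0.001215
Back-substitute: b = ∂h/∂y = -0.004490.
h(448070, 3702503) = 241.41 + (+0.001215)·(35) + (-0.004490)·(120) = 241.41 +0.043 -0.539 = 240.914 m.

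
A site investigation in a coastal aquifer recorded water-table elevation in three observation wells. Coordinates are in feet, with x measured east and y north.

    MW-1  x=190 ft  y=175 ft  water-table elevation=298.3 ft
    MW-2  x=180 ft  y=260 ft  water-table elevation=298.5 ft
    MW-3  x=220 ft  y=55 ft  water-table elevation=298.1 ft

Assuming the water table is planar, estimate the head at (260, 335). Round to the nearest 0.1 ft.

Taking MW-1 as reference: MW-2−MW-1 = (-10, 85, +0.2); MW-3−MW-1 = (30, -120, -0.2).
Determinant of the coordinate differences = (-10)·(-120) − 30·85 = -1350.
∂h/∂x = [(+0.2)·(-120) − (-0.2)·85] / -1350 = +0.005185
∂h/∂y = [(-10)·(-0.2) − 30·(+0.2)] / -1350 = +0.002963
h(260, 335) = 298.3 + (+0.005185)·(70) + (+0.002963)·(160) = 298.3 +0.363 +0.474 = 299.137 ft.

299.1 ft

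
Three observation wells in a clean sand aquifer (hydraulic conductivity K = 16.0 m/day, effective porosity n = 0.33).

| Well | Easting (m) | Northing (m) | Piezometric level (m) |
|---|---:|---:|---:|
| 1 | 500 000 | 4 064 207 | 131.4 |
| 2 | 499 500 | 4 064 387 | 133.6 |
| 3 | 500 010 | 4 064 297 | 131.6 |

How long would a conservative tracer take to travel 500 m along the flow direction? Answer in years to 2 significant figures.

6.5 years

With h = a·x + b·y + c and 1 as origin, the differences give:
  (-500)·a + 180·b = +2.2
  10·a + 90·b = +0.2
Eliminate b (×90 and ×180, subtract): -46800·a = 162.00 → a = ∂h/∂x = -0.003462
Back-substitute: b = ∂h/∂y = +0.002607.
|∇h| = √(-0.003462² + 0.002607²) = 0.004334
Seepage velocity v = K·i/n = 16.0 × 0.004334 / 0.33 = 0.2101 m/day.
t = 500 / 0.2101 = 2380 days = 6.52 years.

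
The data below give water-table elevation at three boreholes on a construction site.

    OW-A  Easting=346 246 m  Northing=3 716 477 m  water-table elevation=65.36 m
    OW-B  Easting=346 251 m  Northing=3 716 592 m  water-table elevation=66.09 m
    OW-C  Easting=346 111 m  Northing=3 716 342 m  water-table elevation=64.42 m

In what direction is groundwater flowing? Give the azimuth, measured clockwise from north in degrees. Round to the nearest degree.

With h = a·x + b·y + c and OW-A as origin, the differences give:
  5·a + 115·b = +0.73
  (-135)·a + (-135)·b = -0.94
Eliminate b (×(-135) and ×115, subtract): 14850·a = 9.550 → a = ∂h/∂x = +0.0006431
Back-substitute: b = ∂h/∂y = +0.006320.
Flow direction (−∇h) has components (-0.0006431 E, -0.006320 N).
Azimuth = atan2(E, N) = atan2(-0.0006431, -0.006320) = 185.8° ≈ 186°.

186°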